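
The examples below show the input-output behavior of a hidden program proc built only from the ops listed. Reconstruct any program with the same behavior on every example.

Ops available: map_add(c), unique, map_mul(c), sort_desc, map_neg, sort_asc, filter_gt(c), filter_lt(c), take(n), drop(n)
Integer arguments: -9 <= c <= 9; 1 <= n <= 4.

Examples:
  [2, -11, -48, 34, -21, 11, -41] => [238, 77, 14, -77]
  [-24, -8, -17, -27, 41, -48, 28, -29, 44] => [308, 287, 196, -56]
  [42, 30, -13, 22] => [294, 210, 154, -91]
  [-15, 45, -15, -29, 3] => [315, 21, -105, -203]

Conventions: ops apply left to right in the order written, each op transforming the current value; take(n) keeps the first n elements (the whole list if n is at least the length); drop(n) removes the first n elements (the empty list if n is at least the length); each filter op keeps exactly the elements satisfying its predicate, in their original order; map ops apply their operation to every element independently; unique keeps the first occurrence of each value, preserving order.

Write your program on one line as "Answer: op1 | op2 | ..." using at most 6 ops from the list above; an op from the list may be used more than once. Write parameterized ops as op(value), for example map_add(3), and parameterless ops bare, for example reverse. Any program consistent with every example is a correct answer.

unique | map_mul(-7) | map_neg | sort_asc | sort_desc | take(4)

Check, running the answer program on each example:
  [2, -11, -48, 34, -21, 11, -41] -> [2, -11, -48, 34, -21, 11, -41] -> [-14, 77, 336, -238, 147, -77, 287] -> [14, -77, -336, 238, -147, 77, -287] -> [-336, -287, -147, -77, 14, 77, 238] -> [238, 77, 14, -77, -147, -287, -336] -> [238, 77, 14, -77]
  [-24, -8, -17, -27, 41, -48, 28, -29, 44] -> [-24, -8, -17, -27, 41, -48, 28, -29, 44] -> [168, 56, 119, 189, -287, 336, -196, 203, -308] -> [-168, -56, -119, -189, 287, -336, 196, -203, 308] -> [-336, -203, -189, -168, -119, -56, 196, 287, 308] -> [308, 287, 196, -56, -119, -168, -189, -203, -336] -> [308, 287, 196, -56]
  [42, 30, -13, 22] -> [42, 30, -13, 22] -> [-294, -210, 91, -154] -> [294, 210, -91, 154] -> [-91, 154, 210, 294] -> [294, 210, 154, -91] -> [294, 210, 154, -91]
  [-15, 45, -15, -29, 3] -> [-15, 45, -29, 3] -> [105, -315, 203, -21] -> [-105, 315, -203, 21] -> [-203, -105, 21, 315] -> [315, 21, -105, -203] -> [315, 21, -105, -203]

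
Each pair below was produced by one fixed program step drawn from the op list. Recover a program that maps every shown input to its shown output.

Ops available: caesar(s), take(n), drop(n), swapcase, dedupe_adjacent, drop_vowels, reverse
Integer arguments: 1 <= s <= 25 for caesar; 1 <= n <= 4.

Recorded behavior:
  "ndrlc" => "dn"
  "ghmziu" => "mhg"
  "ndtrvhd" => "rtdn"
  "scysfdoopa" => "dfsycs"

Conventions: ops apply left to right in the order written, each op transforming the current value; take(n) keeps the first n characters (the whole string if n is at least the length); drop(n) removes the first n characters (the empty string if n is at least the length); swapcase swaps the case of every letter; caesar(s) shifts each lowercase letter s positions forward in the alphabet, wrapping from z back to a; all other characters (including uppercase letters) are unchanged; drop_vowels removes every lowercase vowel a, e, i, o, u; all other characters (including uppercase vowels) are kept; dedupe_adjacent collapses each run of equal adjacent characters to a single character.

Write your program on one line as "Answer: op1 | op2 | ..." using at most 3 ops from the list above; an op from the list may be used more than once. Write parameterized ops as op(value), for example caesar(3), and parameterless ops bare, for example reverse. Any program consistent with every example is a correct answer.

dedupe_adjacent | reverse | drop(3)

Check, running the answer program on each example:
  "ndrlc" -> "ndrlc" -> "clrdn" -> "dn"
  "ghmziu" -> "ghmziu" -> "uizmhg" -> "mhg"
  "ndtrvhd" -> "ndtrvhd" -> "dhvrtdn" -> "rtdn"
  "scysfdoopa" -> "scysfdopa" -> "apodfsycs" -> "dfsycs"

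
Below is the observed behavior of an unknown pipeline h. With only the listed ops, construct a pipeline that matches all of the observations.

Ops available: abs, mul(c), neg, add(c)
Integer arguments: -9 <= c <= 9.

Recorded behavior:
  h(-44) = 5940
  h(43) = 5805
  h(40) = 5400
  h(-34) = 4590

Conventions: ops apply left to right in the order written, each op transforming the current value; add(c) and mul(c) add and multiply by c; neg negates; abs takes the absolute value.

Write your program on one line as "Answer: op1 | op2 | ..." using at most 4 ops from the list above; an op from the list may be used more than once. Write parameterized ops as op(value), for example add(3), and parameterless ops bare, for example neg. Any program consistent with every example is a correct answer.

mul(5) | abs | mul(9) | mul(3)

Check, running the answer program on each example:
  -44 -> -220 -> 220 -> 1980 -> 5940
  43 -> 215 -> 215 -> 1935 -> 5805
  40 -> 200 -> 200 -> 1800 -> 5400
  -34 -> -170 -> 170 -> 1530 -> 4590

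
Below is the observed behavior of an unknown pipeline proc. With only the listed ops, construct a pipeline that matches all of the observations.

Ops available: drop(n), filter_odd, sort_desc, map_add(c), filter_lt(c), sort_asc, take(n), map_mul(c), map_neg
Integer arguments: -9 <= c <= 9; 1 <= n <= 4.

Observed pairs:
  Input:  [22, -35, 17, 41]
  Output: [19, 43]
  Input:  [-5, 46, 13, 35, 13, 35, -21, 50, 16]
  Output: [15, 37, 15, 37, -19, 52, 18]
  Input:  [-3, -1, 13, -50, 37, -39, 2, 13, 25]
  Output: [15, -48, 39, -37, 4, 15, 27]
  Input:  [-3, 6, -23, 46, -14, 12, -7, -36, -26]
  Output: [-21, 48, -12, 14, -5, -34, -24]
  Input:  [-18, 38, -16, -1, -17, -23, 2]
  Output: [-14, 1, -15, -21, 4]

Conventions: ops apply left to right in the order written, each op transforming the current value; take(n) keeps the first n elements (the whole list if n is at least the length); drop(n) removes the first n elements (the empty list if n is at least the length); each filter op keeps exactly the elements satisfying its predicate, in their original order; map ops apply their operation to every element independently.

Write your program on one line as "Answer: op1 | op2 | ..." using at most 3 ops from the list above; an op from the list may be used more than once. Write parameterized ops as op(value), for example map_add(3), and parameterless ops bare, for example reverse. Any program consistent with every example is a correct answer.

map_add(2) | drop(2)

Check, running the answer program on each example:
  [22, -35, 17, 41] -> [24, -33, 19, 43] -> [19, 43]
  [-5, 46, 13, 35, 13, 35, -21, 50, 16] -> [-3, 48, 15, 37, 15, 37, -19, 52, 18] -> [15, 37, 15, 37, -19, 52, 18]
  [-3, -1, 13, -50, 37, -39, 2, 13, 25] -> [-1, 1, 15, -48, 39, -37, 4, 15, 27] -> [15, -48, 39, -37, 4, 15, 27]
  [-3, 6, -23, 46, -14, 12, -7, -36, -26] -> [-1, 8, -21, 48, -12, 14, -5, -34, -24] -> [-21, 48, -12, 14, -5, -34, -24]
  [-18, 38, -16, -1, -17, -23, 2] -> [-16, 40, -14, 1, -15, -21, 4] -> [-14, 1, -15, -21, 4]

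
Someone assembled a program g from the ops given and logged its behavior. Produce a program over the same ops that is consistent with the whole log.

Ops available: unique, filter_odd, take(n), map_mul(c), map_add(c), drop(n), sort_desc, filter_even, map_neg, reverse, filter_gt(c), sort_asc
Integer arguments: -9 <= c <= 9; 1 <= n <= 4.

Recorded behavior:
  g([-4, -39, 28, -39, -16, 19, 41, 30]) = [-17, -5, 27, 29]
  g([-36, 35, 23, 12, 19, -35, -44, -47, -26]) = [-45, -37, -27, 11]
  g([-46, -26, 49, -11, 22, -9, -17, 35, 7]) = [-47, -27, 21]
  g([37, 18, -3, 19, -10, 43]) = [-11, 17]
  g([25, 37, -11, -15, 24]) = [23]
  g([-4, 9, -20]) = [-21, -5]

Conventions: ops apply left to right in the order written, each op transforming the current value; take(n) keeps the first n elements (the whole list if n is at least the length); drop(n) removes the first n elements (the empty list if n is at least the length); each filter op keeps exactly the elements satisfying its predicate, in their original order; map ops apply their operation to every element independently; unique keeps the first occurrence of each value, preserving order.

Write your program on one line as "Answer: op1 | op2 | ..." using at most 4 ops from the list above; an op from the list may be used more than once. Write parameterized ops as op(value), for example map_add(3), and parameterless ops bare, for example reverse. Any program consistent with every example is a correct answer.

sort_desc | filter_even | map_add(-1) | sort_asc

Check, running the answer program on each example:
  [-4, -39, 28, -39, -16, 19, 41, 30] -> [41, 30, 28, 19, -4, -16, -39, -39] -> [30, 28, -4, -16] -> [29, 27, -5, -17] -> [-17, -5, 27, 29]
  [-36, 35, 23, 12, 19, -35, -44, -47, -26] -> [35, 23, 19, 12, -26, -35, -36, -44, -47] -> [12, -26, -36, -44] -> [11, -27, -37, -45] -> [-45, -37, -27, 11]
  [-46, -26, 49, -11, 22, -9, -17, 35, 7] -> [49, 35, 22, 7, -9, -11, -17, -26, -46] -> [22, -26, -46] -> [21, -27, -47] -> [-47, -27, 21]
  [37, 18, -3, 19, -10, 43] -> [43, 37, 19, 18, -3, -10] -> [18, -10] -> [17, -11] -> [-11, 17]
  [25, 37, -11, -15, 24] -> [37, 25, 24, -11, -15] -> [24] -> [23] -> [23]
  [-4, 9, -20] -> [9, -4, -20] -> [-4, -20] -> [-5, -21] -> [-21, -5]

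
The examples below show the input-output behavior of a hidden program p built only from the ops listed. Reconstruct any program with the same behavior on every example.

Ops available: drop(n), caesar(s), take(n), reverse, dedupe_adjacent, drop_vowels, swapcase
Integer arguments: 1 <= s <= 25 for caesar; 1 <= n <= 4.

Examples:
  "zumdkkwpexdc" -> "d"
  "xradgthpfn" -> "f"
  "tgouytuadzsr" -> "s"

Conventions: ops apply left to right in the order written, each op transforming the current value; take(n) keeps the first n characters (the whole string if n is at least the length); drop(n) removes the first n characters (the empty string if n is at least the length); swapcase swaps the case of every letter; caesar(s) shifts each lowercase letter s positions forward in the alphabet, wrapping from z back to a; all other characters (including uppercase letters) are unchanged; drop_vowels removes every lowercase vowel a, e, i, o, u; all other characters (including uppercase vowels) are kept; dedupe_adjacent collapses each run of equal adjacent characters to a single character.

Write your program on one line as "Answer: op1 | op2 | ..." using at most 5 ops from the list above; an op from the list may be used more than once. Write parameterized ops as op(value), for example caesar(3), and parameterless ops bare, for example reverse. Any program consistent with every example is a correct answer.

drop(2) | reverse | drop(1) | take(1)

Check, running the answer program on each example:
  "zumdkkwpexdc" -> "mdkkwpexdc" -> "cdxepwkkdm" -> "dxepwkkdm" -> "d"
  "xradgthpfn" -> "adgthpfn" -> "nfphtgda" -> "fphtgda" -> "f"
  "tgouytuadzsr" -> "ouytuadzsr" -> "rszdautyuo" -> "szdautyuo" -> "s"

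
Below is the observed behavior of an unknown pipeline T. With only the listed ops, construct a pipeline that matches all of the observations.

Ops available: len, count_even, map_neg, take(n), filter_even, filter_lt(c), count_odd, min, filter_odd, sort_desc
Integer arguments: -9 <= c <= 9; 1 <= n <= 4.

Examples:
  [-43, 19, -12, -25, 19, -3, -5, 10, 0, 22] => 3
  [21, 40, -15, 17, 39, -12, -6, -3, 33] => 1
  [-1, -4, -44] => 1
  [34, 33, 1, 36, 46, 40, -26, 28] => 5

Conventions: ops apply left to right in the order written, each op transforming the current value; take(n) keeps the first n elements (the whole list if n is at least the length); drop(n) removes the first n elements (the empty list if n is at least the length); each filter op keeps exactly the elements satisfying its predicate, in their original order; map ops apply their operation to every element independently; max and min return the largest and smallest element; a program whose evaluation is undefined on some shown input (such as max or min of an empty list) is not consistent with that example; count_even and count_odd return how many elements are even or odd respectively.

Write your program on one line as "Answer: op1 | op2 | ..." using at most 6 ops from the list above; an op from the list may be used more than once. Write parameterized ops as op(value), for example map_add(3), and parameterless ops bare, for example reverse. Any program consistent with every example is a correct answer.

filter_even | map_neg | filter_lt(6) | map_neg | len

Check, running the answer program on each example:
  [-43, 19, -12, -25, 19, -3, -5, 10, 0, 22] -> [-12, 10, 0, 22] -> [12, -10, 0, -22] -> [-10, 0, -22] -> [10, 0, 22] -> 3
  [21, 40, -15, 17, 39, -12, -6, -3, 33] -> [40, -12, -6] -> [-40, 12, 6] -> [-40] -> [40] -> 1
  [-1, -4, -44] -> [-4, -44] -> [4, 44] -> [4] -> [-4] -> 1
  [34, 33, 1, 36, 46, 40, -26, 28] -> [34, 36, 46, 40, -26, 28] -> [-34, -36, -46, -40, 26, -28] -> [-34, -36, -46, -40, -28] -> [34, 36, 46, 40, 28] -> 5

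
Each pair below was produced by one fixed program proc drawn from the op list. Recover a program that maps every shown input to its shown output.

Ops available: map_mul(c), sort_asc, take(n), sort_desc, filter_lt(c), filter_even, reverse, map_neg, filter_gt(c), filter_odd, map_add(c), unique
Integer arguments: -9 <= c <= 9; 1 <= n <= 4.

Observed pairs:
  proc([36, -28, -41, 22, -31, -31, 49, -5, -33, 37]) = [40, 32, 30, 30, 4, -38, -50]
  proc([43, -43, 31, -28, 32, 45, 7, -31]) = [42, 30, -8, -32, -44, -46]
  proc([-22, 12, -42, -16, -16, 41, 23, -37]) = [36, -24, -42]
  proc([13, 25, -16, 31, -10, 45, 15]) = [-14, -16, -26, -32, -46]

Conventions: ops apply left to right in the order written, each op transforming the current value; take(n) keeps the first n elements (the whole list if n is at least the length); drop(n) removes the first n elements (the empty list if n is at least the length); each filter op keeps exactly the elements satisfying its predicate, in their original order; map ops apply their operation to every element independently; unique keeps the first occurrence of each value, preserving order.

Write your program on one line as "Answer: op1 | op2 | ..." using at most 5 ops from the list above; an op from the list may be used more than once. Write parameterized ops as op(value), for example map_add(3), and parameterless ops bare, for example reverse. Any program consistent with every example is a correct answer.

map_add(1) | filter_even | map_mul(-1) | sort_desc

Check, running the answer program on each example:
  [36, -28, -41, 22, -31, -31, 49, -5, -33, 37] -> [37, -27, -40, 23, -30, -30, 50, -4, -32, 38] -> [-40, -30, -30, 50, -4, -32, 38] -> [40, 30, 30, -50, 4, 32, -38] -> [40, 32, 30, 30, 4, -38, -50]
  [43, -43, 31, -28, 32, 45, 7, -31] -> [44, -42, 32, -27, 33, 46, 8, -30] -> [44, -42, 32, 46, 8, -30] -> [-44, 42, -32, -46, -8, 30] -> [42, 30, -8, -32, -44, -46]
  [-22, 12, -42, -16, -16, 41, 23, -37] -> [-21, 13, -41, -15, -15, 42, 24, -36] -> [42, 24, -36] -> [-42, -24, 36] -> [36, -24, -42]
  [13, 25, -16, 31, -10, 45, 15] -> [14, 26, -15, 32, -9, 46, 16] -> [14, 26, 32, 46, 16] -> [-14, -26, -32, -46, -16] -> [-14, -16, -26, -32, -46]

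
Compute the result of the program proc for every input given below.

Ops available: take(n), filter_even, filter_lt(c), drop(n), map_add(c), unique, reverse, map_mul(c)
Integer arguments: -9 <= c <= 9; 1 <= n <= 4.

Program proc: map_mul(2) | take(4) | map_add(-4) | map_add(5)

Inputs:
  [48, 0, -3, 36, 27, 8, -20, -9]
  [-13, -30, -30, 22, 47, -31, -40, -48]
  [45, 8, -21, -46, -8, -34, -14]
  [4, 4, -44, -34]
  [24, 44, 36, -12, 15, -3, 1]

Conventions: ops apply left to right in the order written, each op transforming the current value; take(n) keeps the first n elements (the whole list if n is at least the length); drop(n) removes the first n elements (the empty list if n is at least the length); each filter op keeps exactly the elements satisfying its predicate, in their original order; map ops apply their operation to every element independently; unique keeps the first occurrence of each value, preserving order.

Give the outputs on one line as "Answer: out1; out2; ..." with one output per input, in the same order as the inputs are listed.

Execution, op by op:
  [48, 0, -3, 36, 27, 8, -20, -9] -> [96, 0, -6, 72, 54, 16, -40, -18] -> [96, 0, -6, 72] -> [92, -4, -10, 68] -> [97, 1, -5, 73]
  [-13, -30, -30, 22, 47, -31, -40, -48] -> [-26, -60, -60, 44, 94, -62, -80, -96] -> [-26, -60, -60, 44] -> [-30, -64, -64, 40] -> [-25, -59, -59, 45]
  [45, 8, -21, -46, -8, -34, -14] -> [90, 16, -42, -92, -16, -68, -28] -> [90, 16, -42, -92] -> [86, 12, -46, -96] -> [91, 17, -41, -91]
  [4, 4, -44, -34] -> [8, 8, -88, -68] -> [8, 8, -88, -68] -> [4, 4, -92, -72] -> [9, 9, -87, -67]
  [24, 44, 36, -12, 15, -3, 1] -> [48, 88, 72, -24, 30, -6, 2] -> [48, 88, 72, -24] -> [44, 84, 68, -28] -> [49, 89, 73, -23]

[97, 1, -5, 73]; [-25, -59, -59, 45]; [91, 17, -41, -91]; [9, 9, -87, -67]; [49, 89, 73, -23]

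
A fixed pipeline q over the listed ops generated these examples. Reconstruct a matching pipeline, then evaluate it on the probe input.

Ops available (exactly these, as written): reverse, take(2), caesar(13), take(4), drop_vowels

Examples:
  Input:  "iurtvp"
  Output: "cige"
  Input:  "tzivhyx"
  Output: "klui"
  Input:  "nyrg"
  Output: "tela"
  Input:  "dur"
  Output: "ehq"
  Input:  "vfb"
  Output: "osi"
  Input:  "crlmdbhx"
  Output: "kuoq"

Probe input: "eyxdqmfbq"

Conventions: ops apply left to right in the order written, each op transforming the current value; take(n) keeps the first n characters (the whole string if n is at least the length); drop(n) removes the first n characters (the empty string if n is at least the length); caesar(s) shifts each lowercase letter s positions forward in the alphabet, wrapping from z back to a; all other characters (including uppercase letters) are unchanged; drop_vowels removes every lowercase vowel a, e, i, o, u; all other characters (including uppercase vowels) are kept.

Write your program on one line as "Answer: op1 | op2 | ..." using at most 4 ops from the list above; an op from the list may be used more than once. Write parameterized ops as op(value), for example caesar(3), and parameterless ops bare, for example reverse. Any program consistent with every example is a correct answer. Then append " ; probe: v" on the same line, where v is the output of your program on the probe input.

caesar(13) | reverse | take(4) ; probe: "dosz"

Check, running the answer program on each example:
  "iurtvp" -> "vhegic" -> "cigehv" -> "cige"
  "tzivhyx" -> "gmviulk" -> "kluivmg" -> "klui"
  "nyrg" -> "alet" -> "tela" -> "tela"
  "dur" -> "qhe" -> "ehq" -> "ehq"
  "vfb" -> "iso" -> "osi" -> "osi"
  "crlmdbhx" -> "peyzqouk" -> "kuoqzyep" -> "kuoq"
  probe: "eyxdqmfbq" -> "rlkqdzsod" -> "doszdqklr" -> "dosz"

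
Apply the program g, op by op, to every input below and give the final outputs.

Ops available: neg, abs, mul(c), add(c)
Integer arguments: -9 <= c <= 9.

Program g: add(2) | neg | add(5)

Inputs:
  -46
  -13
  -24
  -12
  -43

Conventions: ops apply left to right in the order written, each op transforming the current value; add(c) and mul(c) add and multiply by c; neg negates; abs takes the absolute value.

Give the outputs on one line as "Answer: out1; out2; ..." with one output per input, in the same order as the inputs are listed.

49; 16; 27; 15; 46

Execution, op by op:
  -46 -> -44 -> 44 -> 49
  -13 -> -11 -> 11 -> 16
  -24 -> -22 -> 22 -> 27
  -12 -> -10 -> 10 -> 15
  -43 -> -41 -> 41 -> 46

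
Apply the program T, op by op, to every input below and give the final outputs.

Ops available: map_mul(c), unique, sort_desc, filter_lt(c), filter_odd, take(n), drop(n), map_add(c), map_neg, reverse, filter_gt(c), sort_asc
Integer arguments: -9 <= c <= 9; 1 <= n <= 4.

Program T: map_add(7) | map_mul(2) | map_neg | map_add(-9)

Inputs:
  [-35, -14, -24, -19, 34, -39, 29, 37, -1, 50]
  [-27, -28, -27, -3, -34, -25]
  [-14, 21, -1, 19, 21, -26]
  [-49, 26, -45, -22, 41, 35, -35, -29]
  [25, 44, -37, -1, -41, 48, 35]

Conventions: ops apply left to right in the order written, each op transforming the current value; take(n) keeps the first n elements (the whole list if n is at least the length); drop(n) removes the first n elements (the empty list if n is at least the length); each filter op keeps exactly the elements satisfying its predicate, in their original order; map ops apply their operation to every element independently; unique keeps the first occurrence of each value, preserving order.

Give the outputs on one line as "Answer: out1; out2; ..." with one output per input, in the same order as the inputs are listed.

[47, 5, 25, 15, -91, 55, -81, -97, -21, -123]; [31, 33, 31, -17, 45, 27]; [5, -65, -21, -61, -65, 29]; [75, -75, 67, 21, -105, -93, 47, 35]; [-73, -111, 51, -21, 59, -119, -93]

Execution, op by op:
  [-35, -14, -24, -19, 34, -39, 29, 37, -1, 50] -> [-28, -7, -17, -12, 41, -32, 36, 44, 6, 57] -> [-56, -14, -34, -24, 82, -64, 72, 88, 12, 114] -> [56, 14, 34, 24, -82, 64, -72, -88, -12, -114] -> [47, 5, 25, 15, -91, 55, -81, -97, -21, -123]
  [-27, -28, -27, -3, -34, -25] -> [-20, -21, -20, 4, -27, -18] -> [-40, -42, -40, 8, -54, -36] -> [40, 42, 40, -8, 54, 36] -> [31, 33, 31, -17, 45, 27]
  [-14, 21, -1, 19, 21, -26] -> [-7, 28, 6, 26, 28, -19] -> [-14, 56, 12, 52, 56, -38] -> [14, -56, -12, -52, -56, 38] -> [5, -65, -21, -61, -65, 29]
  [-49, 26, -45, -22, 41, 35, -35, -29] -> [-42, 33, -38, -15, 48, 42, -28, -22] -> [-84, 66, -76, -30, 96, 84, -56, -44] -> [84, -66, 76, 30, -96, -84, 56, 44] -> [75, -75, 67, 21, -105, -93, 47, 35]
  [25, 44, -37, -1, -41, 48, 35] -> [32, 51, -30, 6, -34, 55, 42] -> [64, 102, -60, 12, -68, 110, 84] -> [-64, -102, 60, -12, 68, -110, -84] -> [-73, -111, 51, -21, 59, -119, -93]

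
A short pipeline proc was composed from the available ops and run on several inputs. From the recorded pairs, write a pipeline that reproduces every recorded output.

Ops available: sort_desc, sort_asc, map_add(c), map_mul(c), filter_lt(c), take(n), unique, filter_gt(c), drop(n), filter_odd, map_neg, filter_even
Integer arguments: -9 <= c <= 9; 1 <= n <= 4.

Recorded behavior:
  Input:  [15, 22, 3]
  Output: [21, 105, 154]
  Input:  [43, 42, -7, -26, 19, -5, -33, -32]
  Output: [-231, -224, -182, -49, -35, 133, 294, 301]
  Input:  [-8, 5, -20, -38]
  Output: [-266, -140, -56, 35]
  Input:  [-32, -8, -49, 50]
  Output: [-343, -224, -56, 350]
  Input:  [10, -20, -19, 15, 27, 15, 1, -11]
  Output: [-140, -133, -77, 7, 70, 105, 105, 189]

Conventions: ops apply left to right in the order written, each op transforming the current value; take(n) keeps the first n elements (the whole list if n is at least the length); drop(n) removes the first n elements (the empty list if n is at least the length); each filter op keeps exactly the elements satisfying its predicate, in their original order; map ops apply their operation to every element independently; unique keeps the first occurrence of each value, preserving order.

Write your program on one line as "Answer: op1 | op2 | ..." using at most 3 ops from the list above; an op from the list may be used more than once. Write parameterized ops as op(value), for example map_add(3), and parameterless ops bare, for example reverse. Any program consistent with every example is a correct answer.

map_neg | map_mul(-7) | sort_asc

Check, running the answer program on each example:
  [15, 22, 3] -> [-15, -22, -3] -> [105, 154, 21] -> [21, 105, 154]
  [43, 42, -7, -26, 19, -5, -33, -32] -> [-43, -42, 7, 26, -19, 5, 33, 32] -> [301, 294, -49, -182, 133, -35, -231, -224] -> [-231, -224, -182, -49, -35, 133, 294, 301]
  [-8, 5, -20, -38] -> [8, -5, 20, 38] -> [-56, 35, -140, -266] -> [-266, -140, -56, 35]
  [-32, -8, -49, 50] -> [32, 8, 49, -50] -> [-224, -56, -343, 350] -> [-343, -224, -56, 350]
  [10, -20, -19, 15, 27, 15, 1, -11] -> [-10, 20, 19, -15, -27, -15, -1, 11] -> [70, -140, -133, 105, 189, 105, 7, -77] -> [-140, -133, -77, 7, 70, 105, 105, 189]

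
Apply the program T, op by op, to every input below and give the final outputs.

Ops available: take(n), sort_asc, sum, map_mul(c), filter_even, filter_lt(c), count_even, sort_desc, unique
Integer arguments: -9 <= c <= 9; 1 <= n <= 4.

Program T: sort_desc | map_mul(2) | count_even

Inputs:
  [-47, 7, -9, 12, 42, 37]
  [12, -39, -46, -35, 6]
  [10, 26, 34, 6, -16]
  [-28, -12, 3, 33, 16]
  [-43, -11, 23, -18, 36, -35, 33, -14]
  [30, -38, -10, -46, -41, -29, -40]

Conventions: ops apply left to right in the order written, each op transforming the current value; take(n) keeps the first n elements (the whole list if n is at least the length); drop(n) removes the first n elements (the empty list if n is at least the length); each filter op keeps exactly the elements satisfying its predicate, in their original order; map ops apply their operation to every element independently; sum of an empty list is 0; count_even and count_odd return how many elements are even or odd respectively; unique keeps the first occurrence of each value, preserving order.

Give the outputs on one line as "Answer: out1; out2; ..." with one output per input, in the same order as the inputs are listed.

6; 5; 5; 5; 8; 7

Execution, op by op:
  [-47, 7, -9, 12, 42, 37] -> [42, 37, 12, 7, -9, -47] -> [84, 74, 24, 14, -18, -94] -> 6
  [12, -39, -46, -35, 6] -> [12, 6, -35, -39, -46] -> [24, 12, -70, -78, -92] -> 5
  [10, 26, 34, 6, -16] -> [34, 26, 10, 6, -16] -> [68, 52, 20, 12, -32] -> 5
  [-28, -12, 3, 33, 16] -> [33, 16, 3, -12, -28] -> [66, 32, 6, -24, -56] -> 5
  [-43, -11, 23, -18, 36, -35, 33, -14] -> [36, 33, 23, -11, -14, -18, -35, -43] -> [72, 66, 46, -22, -28, -36, -70, -86] -> 8
  [30, -38, -10, -46, -41, -29, -40] -> [30, -10, -29, -38, -40, -41, -46] -> [60, -20, -58, -76, -80, -82, -92] -> 7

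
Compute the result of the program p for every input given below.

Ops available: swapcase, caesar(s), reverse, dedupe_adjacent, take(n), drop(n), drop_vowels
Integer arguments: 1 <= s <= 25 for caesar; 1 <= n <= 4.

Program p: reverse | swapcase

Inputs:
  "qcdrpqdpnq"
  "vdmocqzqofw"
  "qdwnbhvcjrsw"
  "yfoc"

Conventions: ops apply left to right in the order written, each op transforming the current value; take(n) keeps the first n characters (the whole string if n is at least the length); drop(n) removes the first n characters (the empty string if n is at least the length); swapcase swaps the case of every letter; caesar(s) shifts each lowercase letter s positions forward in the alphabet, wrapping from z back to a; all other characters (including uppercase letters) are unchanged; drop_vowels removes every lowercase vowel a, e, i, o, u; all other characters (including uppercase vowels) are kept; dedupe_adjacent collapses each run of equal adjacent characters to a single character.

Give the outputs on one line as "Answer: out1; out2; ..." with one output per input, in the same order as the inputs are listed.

Execution, op by op:
  "qcdrpqdpnq" -> "qnpdqprdcq" -> "QNPDQPRDCQ"
  "vdmocqzqofw" -> "wfoqzqcomdv" -> "WFOQZQCOMDV"
  "qdwnbhvcjrsw" -> "wsrjcvhbnwdq" -> "WSRJCVHBNWDQ"
  "yfoc" -> "cofy" -> "COFY"

"QNPDQPRDCQ"; "WFOQZQCOMDV"; "WSRJCVHBNWDQ"; "COFY"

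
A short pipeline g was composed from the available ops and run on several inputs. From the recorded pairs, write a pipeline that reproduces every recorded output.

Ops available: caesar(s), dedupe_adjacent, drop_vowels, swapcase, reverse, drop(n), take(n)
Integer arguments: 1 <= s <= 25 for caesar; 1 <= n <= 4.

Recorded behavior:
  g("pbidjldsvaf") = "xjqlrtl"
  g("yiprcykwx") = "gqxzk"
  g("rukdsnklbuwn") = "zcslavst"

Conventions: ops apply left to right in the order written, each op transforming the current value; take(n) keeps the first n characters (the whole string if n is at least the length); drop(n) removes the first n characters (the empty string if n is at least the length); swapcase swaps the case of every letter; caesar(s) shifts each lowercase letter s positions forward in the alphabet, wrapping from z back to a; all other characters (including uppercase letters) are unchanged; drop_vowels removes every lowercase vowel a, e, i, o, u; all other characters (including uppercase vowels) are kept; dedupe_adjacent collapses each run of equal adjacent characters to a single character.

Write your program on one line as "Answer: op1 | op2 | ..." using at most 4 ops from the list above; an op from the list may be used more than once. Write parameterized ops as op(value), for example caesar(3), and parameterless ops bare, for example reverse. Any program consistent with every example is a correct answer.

reverse | drop(4) | caesar(8) | reverse

Check, running the answer program on each example:
  "pbidjldsvaf" -> "favsdljdibp" -> "dljdibp" -> "ltrlqjx" -> "xjqlrtl"
  "yiprcykwx" -> "xwkycrpiy" -> "crpiy" -> "kzxqg" -> "gqxzk"
  "rukdsnklbuwn" -> "nwublknsdkur" -> "lknsdkur" -> "tsvalscz" -> "zcslavst"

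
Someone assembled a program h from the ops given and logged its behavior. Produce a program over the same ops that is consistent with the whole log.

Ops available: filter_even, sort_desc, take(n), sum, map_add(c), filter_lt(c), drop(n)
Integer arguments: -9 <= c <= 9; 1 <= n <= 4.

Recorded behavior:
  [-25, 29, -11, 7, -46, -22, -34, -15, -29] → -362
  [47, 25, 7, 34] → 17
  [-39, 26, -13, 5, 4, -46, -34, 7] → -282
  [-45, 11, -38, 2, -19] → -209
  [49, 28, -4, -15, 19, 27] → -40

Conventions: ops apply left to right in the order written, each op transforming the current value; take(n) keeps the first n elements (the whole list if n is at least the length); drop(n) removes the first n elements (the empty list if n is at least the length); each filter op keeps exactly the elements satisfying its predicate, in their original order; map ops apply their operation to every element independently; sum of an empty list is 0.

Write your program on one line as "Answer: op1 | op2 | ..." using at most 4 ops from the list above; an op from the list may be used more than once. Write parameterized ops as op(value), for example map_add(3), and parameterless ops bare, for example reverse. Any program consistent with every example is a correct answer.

map_add(-9) | map_add(-8) | map_add(-7) | sum

Check, running the answer program on each example:
  [-25, 29, -11, 7, -46, -22, -34, -15, -29] -> [-34, 20, -20, -2, -55, -31, -43, -24, -38] -> [-42, 12, -28, -10, -63, -39, -51, -32, -46] -> [-49, 5, -35, -17, -70, -46, -58, -39, -53] -> -362
  [47, 25, 7, 34] -> [38, 16, -2, 25] -> [30, 8, -10, 17] -> [23, 1, -17, 10] -> 17
  [-39, 26, -13, 5, 4, -46, -34, 7] -> [-48, 17, -22, -4, -5, -55, -43, -2] -> [-56, 9, -30, -12, -13, -63, -51, -10] -> [-63, 2, -37, -19, -20, -70, -58, -17] -> -282
  [-45, 11, -38, 2, -19] -> [-54, 2, -47, -7, -28] -> [-62, -6, -55, -15, -36] -> [-69, -13, -62, -22, -43] -> -209
  [49, 28, -4, -15, 19, 27] -> [40, 19, -13, -24, 10, 18] -> [32, 11, -21, -32, 2, 10] -> [25, 4, -28, -39, -5, 3] -> -40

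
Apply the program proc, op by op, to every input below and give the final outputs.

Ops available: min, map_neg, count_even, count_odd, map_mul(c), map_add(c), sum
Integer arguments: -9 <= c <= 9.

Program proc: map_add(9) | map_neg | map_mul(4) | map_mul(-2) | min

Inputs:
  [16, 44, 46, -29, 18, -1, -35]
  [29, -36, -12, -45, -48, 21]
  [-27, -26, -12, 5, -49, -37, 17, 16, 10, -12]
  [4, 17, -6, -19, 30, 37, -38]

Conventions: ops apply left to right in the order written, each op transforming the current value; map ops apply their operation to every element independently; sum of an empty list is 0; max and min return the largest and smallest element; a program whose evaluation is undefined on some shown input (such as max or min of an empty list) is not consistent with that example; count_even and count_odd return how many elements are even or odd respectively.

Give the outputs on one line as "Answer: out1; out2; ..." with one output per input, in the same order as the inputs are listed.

-208; -312; -320; -232

Execution, op by op:
  [16, 44, 46, -29, 18, -1, -35] -> [25, 53, 55, -20, 27, 8, -26] -> [-25, -53, -55, 20, -27, -8, 26] -> [-100, -212, -220, 80, -108, -32, 104] -> [200, 424, 440, -160, 216, 64, -208] -> -208
  [29, -36, -12, -45, -48, 21] -> [38, -27, -3, -36, -39, 30] -> [-38, 27, 3, 36, 39, -30] -> [-152, 108, 12, 144, 156, -120] -> [304, -216, -24, -288, -312, 240] -> -312
  [-27, -26, -12, 5, -49, -37, 17, 16, 10, -12] -> [-18, -17, -3, 14, -40, -28, 26, 25, 19, -3] -> [18, 17, 3, -14, 40, 28, -26, -25, -19, 3] -> [72, 68, 12, -56, 160, 112, -104, -100, -76, 12] -> [-144, -136, -24, 112, -320, -224, 208, 200, 152, -24] -> -320
  [4, 17, -6, -19, 30, 37, -38] -> [13, 26, 3, -10, 39, 46, -29] -> [-13, -26, -3, 10, -39, -46, 29] -> [-52, -104, -12, 40, -156, -184, 116] -> [104, 208, 24, -80, 312, 368, -232] -> -232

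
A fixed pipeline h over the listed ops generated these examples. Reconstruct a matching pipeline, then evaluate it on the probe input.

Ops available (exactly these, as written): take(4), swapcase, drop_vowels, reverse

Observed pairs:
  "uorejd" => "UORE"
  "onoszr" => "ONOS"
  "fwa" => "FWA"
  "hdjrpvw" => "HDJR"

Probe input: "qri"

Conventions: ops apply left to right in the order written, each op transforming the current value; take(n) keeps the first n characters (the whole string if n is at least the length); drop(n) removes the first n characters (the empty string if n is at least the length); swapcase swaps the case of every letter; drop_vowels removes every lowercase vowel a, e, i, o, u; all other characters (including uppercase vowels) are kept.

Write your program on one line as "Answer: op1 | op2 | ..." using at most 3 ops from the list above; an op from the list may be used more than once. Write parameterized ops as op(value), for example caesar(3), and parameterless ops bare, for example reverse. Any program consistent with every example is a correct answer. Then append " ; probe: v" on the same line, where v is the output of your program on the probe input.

swapcase | take(4) ; probe: "QRI"

Check, running the answer program on each example:
  "uorejd" -> "UOREJD" -> "UORE"
  "onoszr" -> "ONOSZR" -> "ONOS"
  "fwa" -> "FWA" -> "FWA"
  "hdjrpvw" -> "HDJRPVW" -> "HDJR"
  probe: "qri" -> "QRI" -> "QRI"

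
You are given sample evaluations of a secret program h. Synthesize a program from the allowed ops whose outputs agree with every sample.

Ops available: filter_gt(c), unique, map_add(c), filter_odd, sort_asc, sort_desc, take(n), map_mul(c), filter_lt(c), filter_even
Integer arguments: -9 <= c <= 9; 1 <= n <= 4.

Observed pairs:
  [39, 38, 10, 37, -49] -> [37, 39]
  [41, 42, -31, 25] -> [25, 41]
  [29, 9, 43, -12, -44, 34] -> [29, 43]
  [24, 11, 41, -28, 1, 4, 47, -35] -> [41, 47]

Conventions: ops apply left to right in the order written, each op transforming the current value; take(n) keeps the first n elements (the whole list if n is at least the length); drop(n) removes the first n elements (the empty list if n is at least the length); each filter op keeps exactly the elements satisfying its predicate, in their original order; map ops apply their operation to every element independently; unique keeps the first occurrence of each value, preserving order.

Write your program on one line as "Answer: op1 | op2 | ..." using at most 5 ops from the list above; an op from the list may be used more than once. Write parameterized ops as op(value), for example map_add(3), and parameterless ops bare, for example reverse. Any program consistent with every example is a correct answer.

filter_odd | sort_desc | take(2) | sort_asc

Check, running the answer program on each example:
  [39, 38, 10, 37, -49] -> [39, 37, -49] -> [39, 37, -49] -> [39, 37] -> [37, 39]
  [41, 42, -31, 25] -> [41, -31, 25] -> [41, 25, -31] -> [41, 25] -> [25, 41]
  [29, 9, 43, -12, -44, 34] -> [29, 9, 43] -> [43, 29, 9] -> [43, 29] -> [29, 43]
  [24, 11, 41, -28, 1, 4, 47, -35] -> [11, 41, 1, 47, -35] -> [47, 41, 11, 1, -35] -> [47, 41] -> [41, 47]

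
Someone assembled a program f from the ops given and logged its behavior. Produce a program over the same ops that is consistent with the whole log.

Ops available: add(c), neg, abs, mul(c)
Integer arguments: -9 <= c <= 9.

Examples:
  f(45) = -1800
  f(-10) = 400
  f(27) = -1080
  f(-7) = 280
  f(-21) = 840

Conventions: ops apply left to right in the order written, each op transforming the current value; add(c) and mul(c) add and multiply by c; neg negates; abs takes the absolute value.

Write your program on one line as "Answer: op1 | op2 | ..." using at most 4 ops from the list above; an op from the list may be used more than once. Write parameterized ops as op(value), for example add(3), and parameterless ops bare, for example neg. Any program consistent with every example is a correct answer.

mul(8) | neg | mul(-5) | neg

Check, running the answer program on each example:
  45 -> 360 -> -360 -> 1800 -> -1800
  -10 -> -80 -> 80 -> -400 -> 400
  27 -> 216 -> -216 -> 1080 -> -1080
  -7 -> -56 -> 56 -> -280 -> 280
  -21 -> -168 -> 168 -> -840 -> 840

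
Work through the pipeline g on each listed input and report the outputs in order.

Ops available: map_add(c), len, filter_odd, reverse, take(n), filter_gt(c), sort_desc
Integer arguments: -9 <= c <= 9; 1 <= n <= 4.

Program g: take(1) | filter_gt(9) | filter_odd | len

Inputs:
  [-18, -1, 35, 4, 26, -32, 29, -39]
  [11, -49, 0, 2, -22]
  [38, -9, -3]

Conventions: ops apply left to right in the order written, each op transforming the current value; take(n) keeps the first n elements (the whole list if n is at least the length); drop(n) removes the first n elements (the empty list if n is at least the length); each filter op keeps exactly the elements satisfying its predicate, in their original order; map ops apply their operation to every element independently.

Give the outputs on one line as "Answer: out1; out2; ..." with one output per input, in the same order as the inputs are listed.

Execution, op by op:
  [-18, -1, 35, 4, 26, -32, 29, -39] -> [-18] -> [] -> [] -> 0
  [11, -49, 0, 2, -22] -> [11] -> [11] -> [11] -> 1
  [38, -9, -3] -> [38] -> [38] -> [] -> 0

0; 1; 0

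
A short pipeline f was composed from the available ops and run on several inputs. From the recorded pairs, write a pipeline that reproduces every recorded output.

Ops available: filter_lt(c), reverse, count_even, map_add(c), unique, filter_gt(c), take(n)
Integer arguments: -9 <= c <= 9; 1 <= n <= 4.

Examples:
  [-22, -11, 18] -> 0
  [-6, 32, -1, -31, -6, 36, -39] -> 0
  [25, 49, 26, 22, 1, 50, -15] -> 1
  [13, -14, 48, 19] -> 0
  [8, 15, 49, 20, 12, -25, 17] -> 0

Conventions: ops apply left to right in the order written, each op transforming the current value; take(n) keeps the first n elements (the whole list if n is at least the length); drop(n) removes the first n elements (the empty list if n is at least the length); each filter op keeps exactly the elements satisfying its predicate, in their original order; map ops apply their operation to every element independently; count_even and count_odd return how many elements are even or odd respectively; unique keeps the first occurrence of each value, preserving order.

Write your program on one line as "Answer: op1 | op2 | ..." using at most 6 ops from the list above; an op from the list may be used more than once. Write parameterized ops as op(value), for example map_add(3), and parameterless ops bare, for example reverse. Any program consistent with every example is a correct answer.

reverse | filter_lt(5) | map_add(9) | filter_gt(9) | map_add(6) | count_even

Check, running the answer program on each example:
  [-22, -11, 18] -> [18, -11, -22] -> [-11, -22] -> [-2, -13] -> [] -> [] -> 0
  [-6, 32, -1, -31, -6, 36, -39] -> [-39, 36, -6, -31, -1, 32, -6] -> [-39, -6, -31, -1, -6] -> [-30, 3, -22, 8, 3] -> [] -> [] -> 0
  [25, 49, 26, 22, 1, 50, -15] -> [-15, 50, 1, 22, 26, 49, 25] -> [-15, 1] -> [-6, 10] -> [10] -> [16] -> 1
  [13, -14, 48, 19] -> [19, 48, -14, 13] -> [-14] -> [-5] -> [] -> [] -> 0
  [8, 15, 49, 20, 12, -25, 17] -> [17, -25, 12, 20, 49, 15, 8] -> [-25] -> [-16] -> [] -> [] -> 0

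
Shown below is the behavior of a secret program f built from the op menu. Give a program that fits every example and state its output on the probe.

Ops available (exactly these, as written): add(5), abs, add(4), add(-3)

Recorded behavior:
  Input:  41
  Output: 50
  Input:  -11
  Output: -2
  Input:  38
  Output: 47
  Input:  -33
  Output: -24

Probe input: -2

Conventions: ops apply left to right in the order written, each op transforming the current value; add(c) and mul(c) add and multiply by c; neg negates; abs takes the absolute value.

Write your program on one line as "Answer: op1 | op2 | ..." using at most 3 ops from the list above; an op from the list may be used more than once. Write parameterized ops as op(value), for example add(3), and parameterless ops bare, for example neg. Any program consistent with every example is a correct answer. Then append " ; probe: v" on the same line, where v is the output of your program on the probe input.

add(5) | add(4) ; probe: 7

Check, running the answer program on each example:
  41 -> 46 -> 50
  -11 -> -6 -> -2
  38 -> 43 -> 47
  -33 -> -28 -> -24
  probe: -2 -> 3 -> 7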